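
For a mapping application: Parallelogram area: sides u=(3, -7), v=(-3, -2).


|u x v| = |3*(-2) - (-7)*(-3)|
= |(-6) - 21| = 27

27


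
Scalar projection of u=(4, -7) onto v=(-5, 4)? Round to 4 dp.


u.v = -48, |v| = sqrt(41) = 6.4031
Scalar projection = u.v / |v| = -48 / sqrt(41) = -7.4963

-7.4963


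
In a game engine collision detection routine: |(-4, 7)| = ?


|u| = sqrt((-4)^2 + 7^2) = sqrt(65) = 8.0623

8.0623


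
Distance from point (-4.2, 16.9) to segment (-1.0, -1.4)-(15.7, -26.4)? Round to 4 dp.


Project P onto AB: t = 0 (clamped to [0,1])
Closest point on segment: (-1, -1.4)
Distance: 18.5777

18.5777


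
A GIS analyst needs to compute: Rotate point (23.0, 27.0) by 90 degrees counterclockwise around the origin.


90° CCW: (x,y) -> (-y, x)
(23,27) -> (-27, 23)

(-27, 23)


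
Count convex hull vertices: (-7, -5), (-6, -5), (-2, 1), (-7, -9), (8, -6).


Convex hull vertices (CCW): (-7, -9), (8, -6), (-2, 1), (-7, -5)
Count = 4

4


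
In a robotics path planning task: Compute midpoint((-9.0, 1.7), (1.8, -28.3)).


M = (((-9)+1.8)/2, (1.7+(-28.3))/2)
= (-3.6, -13.3)

(-3.6, -13.3)


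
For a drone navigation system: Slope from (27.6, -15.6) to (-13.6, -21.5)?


slope = (y2-y1)/(x2-x1) = ((-21.5)-(-15.6))/((-13.6)-27.6) = (-5.9)/(-41.2) = 0.1432

0.1432


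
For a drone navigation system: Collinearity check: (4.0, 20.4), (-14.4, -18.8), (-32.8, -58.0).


Cross product: ((-14.4)-4)*((-58)-20.4) - ((-18.8)-20.4)*((-32.8)-4)
= 0

Yes, collinear


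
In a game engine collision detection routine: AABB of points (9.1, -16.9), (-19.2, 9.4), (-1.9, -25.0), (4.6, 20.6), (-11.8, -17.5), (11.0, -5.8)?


x range: [-19.2, 11]
y range: [-25, 20.6]
Bounding box: (-19.2,-25) to (11,20.6)

(-19.2,-25) to (11,20.6)


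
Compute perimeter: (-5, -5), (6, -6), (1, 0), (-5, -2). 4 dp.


Sides: (-5, -5)->(6, -6): sqrt(122) = 11.045361, (6, -6)->(1, 0): sqrt(61) = 7.81025, (1, 0)->(-5, -2): sqrt(40) = 6.324555, (-5, -2)->(-5, -5): sqrt(9) = 3
Sum = 28.180166
Perimeter = 28.1802

28.1802


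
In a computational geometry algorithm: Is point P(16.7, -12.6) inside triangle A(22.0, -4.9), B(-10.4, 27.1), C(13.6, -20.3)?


Cross products: AB x AP = 419.08, BC x BP = 331.74, CA x CP = 16.94
All same sign? yes

Yes, inside


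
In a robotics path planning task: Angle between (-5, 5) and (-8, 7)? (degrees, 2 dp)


u.v = 75, |u| = sqrt(50) = 7.0711, |v| = sqrt(113) = 10.6301
cos(theta) = u.v/(|u||v|) = 75/sqrt(5650) = 0.997785
theta = acos(0.997785) = 3.81 degrees

3.81 degrees


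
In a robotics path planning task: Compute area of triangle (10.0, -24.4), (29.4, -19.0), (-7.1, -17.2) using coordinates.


Area = |x_A(y_B-y_C) + x_B(y_C-y_A) + x_C(y_A-y_B)|/2
= |(-18) + 211.68 + 38.34|/2
= 232.02/2 = 116.01

116.01


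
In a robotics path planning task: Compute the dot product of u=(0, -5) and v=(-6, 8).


u . v = u_x*v_x + u_y*v_y = 0*(-6) + (-5)*8
= 0 + (-40) = -40

-40


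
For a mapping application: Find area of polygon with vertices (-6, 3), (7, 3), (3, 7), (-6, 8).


Shoelace sum: ((-6)*3 - 7*3) + (7*7 - 3*3) + (3*8 - (-6)*7) + ((-6)*3 - (-6)*8)
= 97
Area = |97|/2 = 48.5

48.5


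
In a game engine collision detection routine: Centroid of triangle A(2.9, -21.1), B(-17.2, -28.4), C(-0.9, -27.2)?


Centroid = ((x_A+x_B+x_C)/3, (y_A+y_B+y_C)/3)
= ((2.9+(-17.2)+(-0.9))/3, ((-21.1)+(-28.4)+(-27.2))/3)
= (-5.0667, -25.5667)

(-5.0667, -25.5667)


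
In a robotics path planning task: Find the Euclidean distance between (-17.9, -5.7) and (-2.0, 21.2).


dx=15.9, dy=26.9
d^2 = 15.9^2 + 26.9^2 = 976.42
d = sqrt(976.42) = 31.2477

31.2477


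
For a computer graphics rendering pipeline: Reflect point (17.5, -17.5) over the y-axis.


Reflection over y-axis: (x,y) -> (-x,y)
(17.5, -17.5) -> (-17.5, -17.5)

(-17.5, -17.5)


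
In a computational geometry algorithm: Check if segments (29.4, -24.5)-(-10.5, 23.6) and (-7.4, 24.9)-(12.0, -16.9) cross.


Cross products: d1=579.88, d2=-154.8, d3=-200.98, d4=533.7
d1*d2 < 0 and d3*d4 < 0? yes

Yes, they intersect


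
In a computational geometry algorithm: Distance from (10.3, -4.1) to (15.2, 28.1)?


dx=4.9, dy=32.2
d^2 = 4.9^2 + 32.2^2 = 1060.85
d = sqrt(1060.85) = 32.5707

32.5707


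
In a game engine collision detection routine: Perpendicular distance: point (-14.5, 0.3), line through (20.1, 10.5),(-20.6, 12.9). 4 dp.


|cross product| = 498.18
|line direction| = sqrt(1662.25) = 40.7707
Distance = 498.18/sqrt(1662.25) = 12.2191

12.2191


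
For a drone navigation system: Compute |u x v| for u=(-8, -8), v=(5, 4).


|u x v| = |(-8)*4 - (-8)*5|
= |(-32) - (-40)| = 8

8


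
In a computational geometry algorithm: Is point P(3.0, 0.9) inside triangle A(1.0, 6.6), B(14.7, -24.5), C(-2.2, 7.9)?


Cross products: AB x AP = -15.89, BC x BP = -50.18, CA x CP = -15.64
All same sign? yes

Yes, inside


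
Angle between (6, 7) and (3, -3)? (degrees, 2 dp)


u.v = -3, |u| = sqrt(85) = 9.2195, |v| = sqrt(18) = 4.2426
cos(theta) = u.v/(|u||v|) = -3/sqrt(1530) = -0.076696
theta = acos(-0.076696) = 94.4 degrees

94.4 degrees


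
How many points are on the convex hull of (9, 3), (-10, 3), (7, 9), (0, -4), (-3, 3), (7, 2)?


Convex hull vertices (CCW): (-10, 3), (0, -4), (9, 3), (7, 9)
Count = 4

4


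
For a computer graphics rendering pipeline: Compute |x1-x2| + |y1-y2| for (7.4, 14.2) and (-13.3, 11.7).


|7.4-(-13.3)| + |14.2-11.7| = 20.7 + 2.5 = 23.2

23.2


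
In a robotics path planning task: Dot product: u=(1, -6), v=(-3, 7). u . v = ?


u . v = u_x*v_x + u_y*v_y = 1*(-3) + (-6)*7
= (-3) + (-42) = -45

-45


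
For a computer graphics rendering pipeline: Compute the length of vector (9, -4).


|u| = sqrt(9^2 + (-4)^2) = sqrt(97) = 9.8489

9.8489


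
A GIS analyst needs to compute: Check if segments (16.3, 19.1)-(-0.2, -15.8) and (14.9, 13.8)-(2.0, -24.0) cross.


Cross products: d1=-15.45, d2=-188.94, d3=38.59, d4=212.08
d1*d2 < 0 and d3*d4 < 0? no

No, they don't intersect


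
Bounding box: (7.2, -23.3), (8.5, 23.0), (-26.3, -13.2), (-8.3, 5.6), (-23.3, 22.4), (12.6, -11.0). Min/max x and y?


x range: [-26.3, 12.6]
y range: [-23.3, 23]
Bounding box: (-26.3,-23.3) to (12.6,23)

(-26.3,-23.3) to (12.6,23)


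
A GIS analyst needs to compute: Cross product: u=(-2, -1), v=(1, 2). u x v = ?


u x v = u_x*v_y - u_y*v_x = (-2)*2 - (-1)*1
= (-4) - (-1) = -3

-3


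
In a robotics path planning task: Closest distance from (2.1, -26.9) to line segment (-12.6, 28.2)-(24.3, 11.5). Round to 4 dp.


Project P onto AB: t = 0.8916 (clamped to [0,1])
Closest point on segment: (20.2985, 13.311)
Distance: 44.1374

44.1374


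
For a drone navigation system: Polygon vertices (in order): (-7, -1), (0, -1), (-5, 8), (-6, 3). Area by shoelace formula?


Shoelace sum: ((-7)*(-1) - 0*(-1)) + (0*8 - (-5)*(-1)) + ((-5)*3 - (-6)*8) + ((-6)*(-1) - (-7)*3)
= 62
Area = |62|/2 = 31

31


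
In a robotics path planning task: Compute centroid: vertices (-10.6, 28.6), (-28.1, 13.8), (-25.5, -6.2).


Centroid = ((x_A+x_B+x_C)/3, (y_A+y_B+y_C)/3)
= (((-10.6)+(-28.1)+(-25.5))/3, (28.6+13.8+(-6.2))/3)
= (-21.4, 12.0667)

(-21.4, 12.0667)


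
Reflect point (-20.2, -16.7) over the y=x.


Reflection over y=x: (x,y) -> (y,x)
(-20.2, -16.7) -> (-16.7, -20.2)

(-16.7, -20.2)


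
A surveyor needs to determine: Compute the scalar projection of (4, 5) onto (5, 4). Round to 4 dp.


u.v = 40, |v| = sqrt(41) = 6.4031
Scalar projection = u.v / |v| = 40 / sqrt(41) = 6.247

6.247


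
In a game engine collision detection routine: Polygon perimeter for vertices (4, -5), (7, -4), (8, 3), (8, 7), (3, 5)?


Sides: (4, -5)->(7, -4): sqrt(10) = 3.162278, (7, -4)->(8, 3): sqrt(50) = 7.071068, (8, 3)->(8, 7): sqrt(16) = 4, (8, 7)->(3, 5): sqrt(29) = 5.385165, (3, 5)->(4, -5): sqrt(101) = 10.049876
Sum = 29.668387
Perimeter = 29.6684

29.6684


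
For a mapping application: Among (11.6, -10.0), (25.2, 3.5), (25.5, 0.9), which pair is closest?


d(P0,P1) = 19.1627, d(P0,P2) = 17.6641, d(P1,P2) = 2.6173
Closest: P1 and P2

Closest pair: (25.2, 3.5) and (25.5, 0.9), distance = 2.6173


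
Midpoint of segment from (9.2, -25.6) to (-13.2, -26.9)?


M = ((9.2+(-13.2))/2, ((-25.6)+(-26.9))/2)
= (-2, -26.25)

(-2, -26.25)


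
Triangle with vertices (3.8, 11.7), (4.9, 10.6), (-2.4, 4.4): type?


Side lengths squared: AB^2=2.42, BC^2=91.73, CA^2=91.73
Sorted: [2.42, 91.73, 91.73]
By sides: Isosceles, By angles: Acute

Isosceles, Acute


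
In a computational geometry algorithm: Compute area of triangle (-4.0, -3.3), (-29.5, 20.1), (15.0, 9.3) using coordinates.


Area = |x_A(y_B-y_C) + x_B(y_C-y_A) + x_C(y_A-y_B)|/2
= |(-43.2) + (-371.7) + (-351)|/2
= 765.9/2 = 382.95

382.95


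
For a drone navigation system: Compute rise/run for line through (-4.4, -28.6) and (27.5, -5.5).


slope = (y2-y1)/(x2-x1) = ((-5.5)-(-28.6))/(27.5-(-4.4)) = 23.1/31.9 = 0.7241

0.7241


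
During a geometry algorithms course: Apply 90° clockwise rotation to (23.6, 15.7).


90° CW: (x,y) -> (y, -x)
(23.6,15.7) -> (15.7, -23.6)

(15.7, -23.6)


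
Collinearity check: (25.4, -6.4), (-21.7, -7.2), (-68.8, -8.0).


Cross product: ((-21.7)-25.4)*((-8)-(-6.4)) - ((-7.2)-(-6.4))*((-68.8)-25.4)
= 0

Yes, collinear


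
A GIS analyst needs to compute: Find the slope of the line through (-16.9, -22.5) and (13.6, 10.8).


slope = (y2-y1)/(x2-x1) = (10.8-(-22.5))/(13.6-(-16.9)) = 33.3/30.5 = 1.0918

1.0918


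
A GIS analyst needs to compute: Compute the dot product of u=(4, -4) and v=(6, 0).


u . v = u_x*v_x + u_y*v_y = 4*6 + (-4)*0
= 24 + 0 = 24

24


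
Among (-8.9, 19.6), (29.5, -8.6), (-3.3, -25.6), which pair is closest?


d(P0,P1) = 47.6424, d(P0,P2) = 45.5456, d(P1,P2) = 36.9437
Closest: P1 and P2

Closest pair: (29.5, -8.6) and (-3.3, -25.6), distance = 36.9437


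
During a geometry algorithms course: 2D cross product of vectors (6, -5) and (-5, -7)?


u x v = u_x*v_y - u_y*v_x = 6*(-7) - (-5)*(-5)
= (-42) - 25 = -67

-67


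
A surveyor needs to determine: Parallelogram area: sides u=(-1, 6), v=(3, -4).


|u x v| = |(-1)*(-4) - 6*3|
= |4 - 18| = 14

14


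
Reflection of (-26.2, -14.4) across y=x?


Reflection over y=x: (x,y) -> (y,x)
(-26.2, -14.4) -> (-14.4, -26.2)

(-14.4, -26.2)


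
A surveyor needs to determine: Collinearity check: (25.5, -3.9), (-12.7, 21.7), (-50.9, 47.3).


Cross product: ((-12.7)-25.5)*(47.3-(-3.9)) - (21.7-(-3.9))*((-50.9)-25.5)
= 0

Yes, collinear


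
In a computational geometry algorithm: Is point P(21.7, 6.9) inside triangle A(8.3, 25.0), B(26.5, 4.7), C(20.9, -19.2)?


Cross products: AB x AP = -57.4, BC x BP = -127.04, CA x CP = -364.22
All same sign? yes

Yes, inside


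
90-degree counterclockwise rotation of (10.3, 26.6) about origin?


90° CCW: (x,y) -> (-y, x)
(10.3,26.6) -> (-26.6, 10.3)

(-26.6, 10.3)


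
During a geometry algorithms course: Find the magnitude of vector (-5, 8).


|u| = sqrt((-5)^2 + 8^2) = sqrt(89) = 9.434

9.434


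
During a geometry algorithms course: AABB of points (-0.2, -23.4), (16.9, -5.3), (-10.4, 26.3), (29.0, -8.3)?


x range: [-10.4, 29]
y range: [-23.4, 26.3]
Bounding box: (-10.4,-23.4) to (29,26.3)

(-10.4,-23.4) to (29,26.3)


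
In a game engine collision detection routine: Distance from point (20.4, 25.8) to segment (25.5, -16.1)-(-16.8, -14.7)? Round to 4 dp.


Project P onto AB: t = 0.1532 (clamped to [0,1])
Closest point on segment: (19.0203, -15.8855)
Distance: 41.7084

41.7084


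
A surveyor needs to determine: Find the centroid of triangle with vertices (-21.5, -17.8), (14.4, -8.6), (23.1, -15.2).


Centroid = ((x_A+x_B+x_C)/3, (y_A+y_B+y_C)/3)
= (((-21.5)+14.4+23.1)/3, ((-17.8)+(-8.6)+(-15.2))/3)
= (5.3333, -13.8667)

(5.3333, -13.8667)


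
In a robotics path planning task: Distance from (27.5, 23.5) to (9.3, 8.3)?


dx=-18.2, dy=-15.2
d^2 = (-18.2)^2 + (-15.2)^2 = 562.28
d = sqrt(562.28) = 23.7124

23.7124


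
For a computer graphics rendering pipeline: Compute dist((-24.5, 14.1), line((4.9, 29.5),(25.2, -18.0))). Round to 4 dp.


|cross product| = 1709.12
|line direction| = sqrt(2668.34) = 51.656
Distance = 1709.12/sqrt(2668.34) = 33.0866

33.0866


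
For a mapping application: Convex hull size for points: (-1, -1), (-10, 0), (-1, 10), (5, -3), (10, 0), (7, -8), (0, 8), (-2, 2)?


Convex hull vertices (CCW): (-10, 0), (7, -8), (10, 0), (-1, 10)
Count = 4

4


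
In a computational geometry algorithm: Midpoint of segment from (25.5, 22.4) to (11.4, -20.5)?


M = ((25.5+11.4)/2, (22.4+(-20.5))/2)
= (18.45, 0.95)

(18.45, 0.95)


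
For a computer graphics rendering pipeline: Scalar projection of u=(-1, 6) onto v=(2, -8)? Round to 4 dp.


u.v = -50, |v| = sqrt(68) = 8.2462
Scalar projection = u.v / |v| = -50 / sqrt(68) = -6.0634

-6.0634


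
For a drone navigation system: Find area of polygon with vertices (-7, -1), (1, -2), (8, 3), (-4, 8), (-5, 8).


Shoelace sum: ((-7)*(-2) - 1*(-1)) + (1*3 - 8*(-2)) + (8*8 - (-4)*3) + ((-4)*8 - (-5)*8) + ((-5)*(-1) - (-7)*8)
= 179
Area = |179|/2 = 89.5

89.5


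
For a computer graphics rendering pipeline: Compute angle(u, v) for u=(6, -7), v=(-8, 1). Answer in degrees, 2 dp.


u.v = -55, |u| = sqrt(85) = 9.2195, |v| = sqrt(65) = 8.0623
cos(theta) = u.v/(|u||v|) = -55/sqrt(5525) = -0.73994
theta = acos(-0.73994) = 137.73 degrees

137.73 degrees


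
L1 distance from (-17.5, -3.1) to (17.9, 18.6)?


|(-17.5)-17.9| + |(-3.1)-18.6| = 35.4 + 21.7 = 57.1

57.1


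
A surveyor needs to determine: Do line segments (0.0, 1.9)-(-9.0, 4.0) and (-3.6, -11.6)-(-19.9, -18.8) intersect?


Cross products: d1=-194.13, d2=-293.16, d3=129.06, d4=228.09
d1*d2 < 0 and d3*d4 < 0? no

No, they don't intersect


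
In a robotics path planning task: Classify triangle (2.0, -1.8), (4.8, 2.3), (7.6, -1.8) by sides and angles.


Side lengths squared: AB^2=24.65, BC^2=24.65, CA^2=31.36
Sorted: [24.65, 24.65, 31.36]
By sides: Isosceles, By angles: Acute

Isosceles, Acute


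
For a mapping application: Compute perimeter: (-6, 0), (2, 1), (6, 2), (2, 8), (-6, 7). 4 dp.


Sides: (-6, 0)->(2, 1): sqrt(65) = 8.062258, (2, 1)->(6, 2): sqrt(17) = 4.123106, (6, 2)->(2, 8): sqrt(52) = 7.211103, (2, 8)->(-6, 7): sqrt(65) = 8.062258, (-6, 7)->(-6, 0): sqrt(49) = 7
Sum = 34.458725
Perimeter = 34.4587

34.4587


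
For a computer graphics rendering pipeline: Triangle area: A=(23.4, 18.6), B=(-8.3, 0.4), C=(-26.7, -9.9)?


Area = |x_A(y_B-y_C) + x_B(y_C-y_A) + x_C(y_A-y_B)|/2
= |241.02 + 236.55 + (-485.94)|/2
= 8.37/2 = 4.185

4.185


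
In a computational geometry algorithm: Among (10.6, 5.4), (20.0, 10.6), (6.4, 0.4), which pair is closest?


d(P0,P1) = 10.7424, d(P0,P2) = 6.5299, d(P1,P2) = 17
Closest: P0 and P2

Closest pair: (10.6, 5.4) and (6.4, 0.4), distance = 6.5299


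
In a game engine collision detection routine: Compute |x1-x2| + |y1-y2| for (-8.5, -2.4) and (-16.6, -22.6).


|(-8.5)-(-16.6)| + |(-2.4)-(-22.6)| = 8.1 + 20.2 = 28.3

28.3


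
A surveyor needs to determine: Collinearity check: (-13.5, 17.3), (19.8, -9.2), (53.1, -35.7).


Cross product: (19.8-(-13.5))*((-35.7)-17.3) - ((-9.2)-17.3)*(53.1-(-13.5))
= 0

Yes, collinear


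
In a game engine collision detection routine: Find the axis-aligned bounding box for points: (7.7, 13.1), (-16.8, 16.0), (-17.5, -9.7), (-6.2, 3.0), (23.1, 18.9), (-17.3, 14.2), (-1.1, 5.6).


x range: [-17.5, 23.1]
y range: [-9.7, 18.9]
Bounding box: (-17.5,-9.7) to (23.1,18.9)

(-17.5,-9.7) to (23.1,18.9)


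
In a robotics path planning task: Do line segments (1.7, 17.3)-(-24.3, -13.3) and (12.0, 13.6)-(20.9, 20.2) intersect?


Cross products: d1=100.91, d2=0.17, d3=411.38, d4=512.12
d1*d2 < 0 and d3*d4 < 0? no

No, they don't intersect


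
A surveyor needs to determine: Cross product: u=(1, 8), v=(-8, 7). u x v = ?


u x v = u_x*v_y - u_y*v_x = 1*7 - 8*(-8)
= 7 - (-64) = 71

71


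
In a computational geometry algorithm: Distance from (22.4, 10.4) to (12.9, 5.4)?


dx=-9.5, dy=-5
d^2 = (-9.5)^2 + (-5)^2 = 115.25
d = sqrt(115.25) = 10.7355

10.7355


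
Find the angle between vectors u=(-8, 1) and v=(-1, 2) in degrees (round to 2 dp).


u.v = 10, |u| = sqrt(65) = 8.0623, |v| = sqrt(5) = 2.2361
cos(theta) = u.v/(|u||v|) = 10/sqrt(325) = 0.5547
theta = acos(0.5547) = 56.31 degrees

56.31 degrees


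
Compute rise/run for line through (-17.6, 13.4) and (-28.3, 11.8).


slope = (y2-y1)/(x2-x1) = (11.8-13.4)/((-28.3)-(-17.6)) = (-1.6)/(-10.7) = 0.1495

0.1495


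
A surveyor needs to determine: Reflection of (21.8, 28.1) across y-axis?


Reflection over y-axis: (x,y) -> (-x,y)
(21.8, 28.1) -> (-21.8, 28.1)

(-21.8, 28.1)


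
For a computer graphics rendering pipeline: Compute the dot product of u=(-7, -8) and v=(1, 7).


u . v = u_x*v_x + u_y*v_y = (-7)*1 + (-8)*7
= (-7) + (-56) = -63

-63


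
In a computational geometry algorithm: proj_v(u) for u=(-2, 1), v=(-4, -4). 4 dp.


u.v = 4, |v| = sqrt(32) = 5.6569
Scalar projection = u.v / |v| = 4 / sqrt(32) = 0.7071

0.7071


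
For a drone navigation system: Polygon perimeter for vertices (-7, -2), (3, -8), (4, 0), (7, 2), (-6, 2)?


Sides: (-7, -2)->(3, -8): sqrt(136) = 11.661904, (3, -8)->(4, 0): sqrt(65) = 8.062258, (4, 0)->(7, 2): sqrt(13) = 3.605551, (7, 2)->(-6, 2): sqrt(169) = 13, (-6, 2)->(-7, -2): sqrt(17) = 4.123106
Sum = 40.452819
Perimeter = 40.4528

40.4528


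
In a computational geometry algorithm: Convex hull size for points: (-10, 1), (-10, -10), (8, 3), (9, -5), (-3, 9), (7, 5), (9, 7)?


Convex hull vertices (CCW): (-10, -10), (9, -5), (9, 7), (-3, 9), (-10, 1)
Count = 5

5


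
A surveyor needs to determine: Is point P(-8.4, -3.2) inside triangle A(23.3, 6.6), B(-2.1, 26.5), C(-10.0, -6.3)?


Cross products: AB x AP = 879.75, BC x BP = 27.99, CA x CP = 82.59
All same sign? yes

Yes, inside


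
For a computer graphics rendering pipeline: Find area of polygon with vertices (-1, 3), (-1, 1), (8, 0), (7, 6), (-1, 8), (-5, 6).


Shoelace sum: ((-1)*1 - (-1)*3) + ((-1)*0 - 8*1) + (8*6 - 7*0) + (7*8 - (-1)*6) + ((-1)*6 - (-5)*8) + ((-5)*3 - (-1)*6)
= 129
Area = |129|/2 = 64.5

64.5


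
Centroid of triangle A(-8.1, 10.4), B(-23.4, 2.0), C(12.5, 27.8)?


Centroid = ((x_A+x_B+x_C)/3, (y_A+y_B+y_C)/3)
= (((-8.1)+(-23.4)+12.5)/3, (10.4+2+27.8)/3)
= (-6.3333, 13.4)

(-6.3333, 13.4)


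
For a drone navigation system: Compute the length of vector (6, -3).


|u| = sqrt(6^2 + (-3)^2) = sqrt(45) = 6.7082

6.7082


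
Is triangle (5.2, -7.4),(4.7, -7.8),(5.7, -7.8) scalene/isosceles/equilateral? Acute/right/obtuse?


Side lengths squared: AB^2=0.41, BC^2=1, CA^2=0.41
Sorted: [0.41, 0.41, 1]
By sides: Isosceles, By angles: Obtuse

Isosceles, Obtuse


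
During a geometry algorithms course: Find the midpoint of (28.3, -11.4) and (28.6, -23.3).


M = ((28.3+28.6)/2, ((-11.4)+(-23.3))/2)
= (28.45, -17.35)

(28.45, -17.35)


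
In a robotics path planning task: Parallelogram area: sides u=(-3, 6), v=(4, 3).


|u x v| = |(-3)*3 - 6*4|
= |(-9) - 24| = 33

33


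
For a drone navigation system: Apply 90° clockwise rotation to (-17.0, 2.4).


90° CW: (x,y) -> (y, -x)
(-17,2.4) -> (2.4, 17)

(2.4, 17)


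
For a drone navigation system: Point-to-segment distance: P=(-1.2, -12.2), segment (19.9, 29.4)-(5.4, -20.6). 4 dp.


Project P onto AB: t = 0.8803 (clamped to [0,1])
Closest point on segment: (7.135, -14.6172)
Distance: 8.6784

8.6784


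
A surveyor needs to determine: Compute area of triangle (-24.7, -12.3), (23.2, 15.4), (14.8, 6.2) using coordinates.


Area = |x_A(y_B-y_C) + x_B(y_C-y_A) + x_C(y_A-y_B)|/2
= |(-227.24) + 429.2 + (-409.96)|/2
= 208/2 = 104

104


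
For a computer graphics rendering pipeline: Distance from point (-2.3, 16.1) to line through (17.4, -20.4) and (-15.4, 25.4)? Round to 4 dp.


|cross product| = 294.94
|line direction| = sqrt(3173.48) = 56.3336
Distance = 294.94/sqrt(3173.48) = 5.2356

5.2356


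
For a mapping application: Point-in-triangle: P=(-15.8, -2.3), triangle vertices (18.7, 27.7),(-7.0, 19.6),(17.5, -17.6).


Cross products: AB x AP = 491.55, BC x BP = -863.91, CA x CP = 1526.85
All same sign? no

No, outside


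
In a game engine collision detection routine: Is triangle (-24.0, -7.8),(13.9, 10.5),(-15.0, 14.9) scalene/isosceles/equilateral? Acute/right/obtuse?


Side lengths squared: AB^2=1771.3, BC^2=854.57, CA^2=596.29
Sorted: [596.29, 854.57, 1771.3]
By sides: Scalene, By angles: Obtuse

Scalene, Obtuse


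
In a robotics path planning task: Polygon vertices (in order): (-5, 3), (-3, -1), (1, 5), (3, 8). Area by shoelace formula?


Shoelace sum: ((-5)*(-1) - (-3)*3) + ((-3)*5 - 1*(-1)) + (1*8 - 3*5) + (3*3 - (-5)*8)
= 42
Area = |42|/2 = 21

21


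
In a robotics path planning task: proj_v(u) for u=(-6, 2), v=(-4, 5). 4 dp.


u.v = 34, |v| = sqrt(41) = 6.4031
Scalar projection = u.v / |v| = 34 / sqrt(41) = 5.3099

5.3099


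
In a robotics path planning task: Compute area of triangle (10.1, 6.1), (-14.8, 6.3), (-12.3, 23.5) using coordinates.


Area = |x_A(y_B-y_C) + x_B(y_C-y_A) + x_C(y_A-y_B)|/2
= |(-173.72) + (-257.52) + 2.46|/2
= 428.78/2 = 214.39

214.39


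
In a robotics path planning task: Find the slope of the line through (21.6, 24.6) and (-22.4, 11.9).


slope = (y2-y1)/(x2-x1) = (11.9-24.6)/((-22.4)-21.6) = (-12.7)/(-44) = 0.2886

0.2886


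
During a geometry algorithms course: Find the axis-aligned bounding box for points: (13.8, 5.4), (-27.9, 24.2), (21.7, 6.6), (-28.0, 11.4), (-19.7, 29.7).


x range: [-28, 21.7]
y range: [5.4, 29.7]
Bounding box: (-28,5.4) to (21.7,29.7)

(-28,5.4) to (21.7,29.7)


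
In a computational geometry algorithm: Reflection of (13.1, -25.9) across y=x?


Reflection over y=x: (x,y) -> (y,x)
(13.1, -25.9) -> (-25.9, 13.1)

(-25.9, 13.1)


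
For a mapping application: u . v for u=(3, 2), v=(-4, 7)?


u . v = u_x*v_x + u_y*v_y = 3*(-4) + 2*7
= (-12) + 14 = 2

2


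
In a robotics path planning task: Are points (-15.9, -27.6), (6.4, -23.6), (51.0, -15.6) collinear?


Cross product: (6.4-(-15.9))*((-15.6)-(-27.6)) - ((-23.6)-(-27.6))*(51-(-15.9))
= 0

Yes, collinear


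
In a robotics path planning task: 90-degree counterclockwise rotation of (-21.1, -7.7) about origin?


90° CCW: (x,y) -> (-y, x)
(-21.1,-7.7) -> (7.7, -21.1)

(7.7, -21.1)


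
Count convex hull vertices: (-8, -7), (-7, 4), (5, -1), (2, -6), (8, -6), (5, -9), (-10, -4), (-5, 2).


Convex hull vertices (CCW): (-10, -4), (-8, -7), (5, -9), (8, -6), (5, -1), (-7, 4)
Count = 6

6


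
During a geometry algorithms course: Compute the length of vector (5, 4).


|u| = sqrt(5^2 + 4^2) = sqrt(41) = 6.4031

6.4031


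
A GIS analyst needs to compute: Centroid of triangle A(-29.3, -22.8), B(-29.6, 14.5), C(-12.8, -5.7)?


Centroid = ((x_A+x_B+x_C)/3, (y_A+y_B+y_C)/3)
= (((-29.3)+(-29.6)+(-12.8))/3, ((-22.8)+14.5+(-5.7))/3)
= (-23.9, -4.6667)

(-23.9, -4.6667)


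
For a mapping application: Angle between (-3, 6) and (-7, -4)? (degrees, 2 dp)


u.v = -3, |u| = sqrt(45) = 6.7082, |v| = sqrt(65) = 8.0623
cos(theta) = u.v/(|u||v|) = -3/sqrt(2925) = -0.05547
theta = acos(-0.05547) = 93.18 degrees

93.18 degrees


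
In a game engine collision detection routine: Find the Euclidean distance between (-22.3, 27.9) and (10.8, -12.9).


dx=33.1, dy=-40.8
d^2 = 33.1^2 + (-40.8)^2 = 2760.25
d = sqrt(2760.25) = 52.5381

52.5381


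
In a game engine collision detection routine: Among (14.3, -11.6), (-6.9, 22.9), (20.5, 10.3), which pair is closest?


d(P0,P1) = 40.4931, d(P0,P2) = 22.7607, d(P1,P2) = 30.1582
Closest: P0 and P2

Closest pair: (14.3, -11.6) and (20.5, 10.3), distance = 22.7607


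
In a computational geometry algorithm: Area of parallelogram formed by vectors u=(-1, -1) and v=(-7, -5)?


|u x v| = |(-1)*(-5) - (-1)*(-7)|
= |5 - 7| = 2

2


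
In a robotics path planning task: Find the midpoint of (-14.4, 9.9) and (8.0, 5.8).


M = (((-14.4)+8)/2, (9.9+5.8)/2)
= (-3.2, 7.85)

(-3.2, 7.85)


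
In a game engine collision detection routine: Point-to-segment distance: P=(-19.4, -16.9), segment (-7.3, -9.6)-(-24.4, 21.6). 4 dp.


Project P onto AB: t = 0 (clamped to [0,1])
Closest point on segment: (-7.3, -9.6)
Distance: 14.1315

14.1315


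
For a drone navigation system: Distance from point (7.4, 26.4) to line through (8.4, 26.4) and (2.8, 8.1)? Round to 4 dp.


|cross product| = 18.3
|line direction| = sqrt(366.25) = 19.1377
Distance = 18.3/sqrt(366.25) = 0.9562

0.9562


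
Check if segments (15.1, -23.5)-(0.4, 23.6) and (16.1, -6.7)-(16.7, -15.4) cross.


Cross products: d1=-18.78, d2=-118.41, d3=-294.06, d4=-194.43
d1*d2 < 0 and d3*d4 < 0? no

No, they don't intersect


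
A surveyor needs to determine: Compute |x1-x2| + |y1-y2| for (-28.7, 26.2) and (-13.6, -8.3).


|(-28.7)-(-13.6)| + |26.2-(-8.3)| = 15.1 + 34.5 = 49.6

49.6


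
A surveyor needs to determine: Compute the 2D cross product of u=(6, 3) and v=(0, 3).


u x v = u_x*v_y - u_y*v_x = 6*3 - 3*0
= 18 - 0 = 18

18


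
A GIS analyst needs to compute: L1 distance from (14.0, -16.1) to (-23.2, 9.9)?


|14-(-23.2)| + |(-16.1)-9.9| = 37.2 + 26 = 63.2

63.2


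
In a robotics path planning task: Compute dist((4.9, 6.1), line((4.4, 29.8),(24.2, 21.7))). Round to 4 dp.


|cross product| = 465.21
|line direction| = sqrt(457.65) = 21.3928
Distance = 465.21/sqrt(457.65) = 21.7461

21.7461


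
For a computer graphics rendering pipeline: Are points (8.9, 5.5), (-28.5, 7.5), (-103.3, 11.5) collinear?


Cross product: ((-28.5)-8.9)*(11.5-5.5) - (7.5-5.5)*((-103.3)-8.9)
= 0

Yes, collinear


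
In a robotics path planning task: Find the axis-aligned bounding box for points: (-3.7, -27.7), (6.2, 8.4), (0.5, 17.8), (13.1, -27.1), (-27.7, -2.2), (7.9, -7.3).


x range: [-27.7, 13.1]
y range: [-27.7, 17.8]
Bounding box: (-27.7,-27.7) to (13.1,17.8)

(-27.7,-27.7) to (13.1,17.8)


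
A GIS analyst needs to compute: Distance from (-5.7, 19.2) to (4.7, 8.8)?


dx=10.4, dy=-10.4
d^2 = 10.4^2 + (-10.4)^2 = 216.32
d = sqrt(216.32) = 14.7078

14.7078


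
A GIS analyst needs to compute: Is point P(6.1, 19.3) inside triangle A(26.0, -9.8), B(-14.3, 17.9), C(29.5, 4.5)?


Cross products: AB x AP = -621.5, BC x BP = 334.68, CA x CP = -386.42
All same sign? no

No, outside


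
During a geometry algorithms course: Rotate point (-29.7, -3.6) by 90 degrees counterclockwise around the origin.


90° CCW: (x,y) -> (-y, x)
(-29.7,-3.6) -> (3.6, -29.7)

(3.6, -29.7)


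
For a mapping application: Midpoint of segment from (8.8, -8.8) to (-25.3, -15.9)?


M = ((8.8+(-25.3))/2, ((-8.8)+(-15.9))/2)
= (-8.25, -12.35)

(-8.25, -12.35)


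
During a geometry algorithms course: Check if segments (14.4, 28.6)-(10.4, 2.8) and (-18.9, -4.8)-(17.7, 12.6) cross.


Cross products: d1=643.02, d2=-231.66, d3=-725.54, d4=149.14
d1*d2 < 0 and d3*d4 < 0? yes

Yes, they intersect


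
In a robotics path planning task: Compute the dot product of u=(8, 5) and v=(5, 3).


u . v = u_x*v_x + u_y*v_y = 8*5 + 5*3
= 40 + 15 = 55

55


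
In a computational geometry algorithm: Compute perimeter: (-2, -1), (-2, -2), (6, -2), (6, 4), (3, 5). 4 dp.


Sides: (-2, -1)->(-2, -2): sqrt(1) = 1, (-2, -2)->(6, -2): sqrt(64) = 8, (6, -2)->(6, 4): sqrt(36) = 6, (6, 4)->(3, 5): sqrt(10) = 3.162278, (3, 5)->(-2, -1): sqrt(61) = 7.81025
Sum = 25.972528
Perimeter = 25.9725

25.9725


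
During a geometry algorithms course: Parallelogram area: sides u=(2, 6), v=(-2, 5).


|u x v| = |2*5 - 6*(-2)|
= |10 - (-12)| = 22

22


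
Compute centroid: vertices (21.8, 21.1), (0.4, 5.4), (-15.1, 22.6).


Centroid = ((x_A+x_B+x_C)/3, (y_A+y_B+y_C)/3)
= ((21.8+0.4+(-15.1))/3, (21.1+5.4+22.6)/3)
= (2.3667, 16.3667)

(2.3667, 16.3667)


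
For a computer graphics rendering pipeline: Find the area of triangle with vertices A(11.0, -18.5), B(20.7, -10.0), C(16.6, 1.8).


Area = |x_A(y_B-y_C) + x_B(y_C-y_A) + x_C(y_A-y_B)|/2
= |(-129.8) + 420.21 + (-141.1)|/2
= 149.31/2 = 74.655

74.655


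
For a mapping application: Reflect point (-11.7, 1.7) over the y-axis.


Reflection over y-axis: (x,y) -> (-x,y)
(-11.7, 1.7) -> (11.7, 1.7)

(11.7, 1.7)


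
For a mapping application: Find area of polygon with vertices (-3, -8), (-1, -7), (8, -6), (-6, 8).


Shoelace sum: ((-3)*(-7) - (-1)*(-8)) + ((-1)*(-6) - 8*(-7)) + (8*8 - (-6)*(-6)) + ((-6)*(-8) - (-3)*8)
= 175
Area = |175|/2 = 87.5

87.5


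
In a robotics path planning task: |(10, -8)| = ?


|u| = sqrt(10^2 + (-8)^2) = sqrt(164) = 12.8062

12.8062


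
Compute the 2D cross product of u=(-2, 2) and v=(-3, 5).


u x v = u_x*v_y - u_y*v_x = (-2)*5 - 2*(-3)
= (-10) - (-6) = -4

-4


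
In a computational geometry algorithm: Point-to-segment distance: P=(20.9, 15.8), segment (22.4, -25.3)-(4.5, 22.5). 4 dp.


Project P onto AB: t = 0.7644 (clamped to [0,1])
Closest point on segment: (8.7174, 11.2379)
Distance: 13.0088

13.0088


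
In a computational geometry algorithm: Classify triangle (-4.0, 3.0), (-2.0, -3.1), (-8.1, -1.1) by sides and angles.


Side lengths squared: AB^2=41.21, BC^2=41.21, CA^2=33.62
Sorted: [33.62, 41.21, 41.21]
By sides: Isosceles, By angles: Acute

Isosceles, Acute


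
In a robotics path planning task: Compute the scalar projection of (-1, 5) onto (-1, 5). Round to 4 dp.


u.v = 26, |v| = sqrt(26) = 5.099
Scalar projection = u.v / |v| = 26 / sqrt(26) = 5.099

5.099


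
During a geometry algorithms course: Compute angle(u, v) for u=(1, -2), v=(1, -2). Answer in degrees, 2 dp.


u.v = 5, |u| = sqrt(5) = 2.2361, |v| = sqrt(5) = 2.2361
cos(theta) = u.v/(|u||v|) = 5/sqrt(25) = 1
theta = acos(1) = 0 degrees

0 degrees


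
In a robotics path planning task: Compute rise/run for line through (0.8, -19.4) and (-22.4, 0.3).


slope = (y2-y1)/(x2-x1) = (0.3-(-19.4))/((-22.4)-0.8) = 19.7/(-23.2) = -0.8491

-0.8491


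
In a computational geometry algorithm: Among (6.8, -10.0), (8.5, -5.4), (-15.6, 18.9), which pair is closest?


d(P0,P1) = 4.9041, d(P0,P2) = 36.5646, d(P1,P2) = 34.2243
Closest: P0 and P1

Closest pair: (6.8, -10.0) and (8.5, -5.4), distance = 4.9041


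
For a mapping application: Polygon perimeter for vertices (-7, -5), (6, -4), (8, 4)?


Sides: (-7, -5)->(6, -4): sqrt(170) = 13.038405, (6, -4)->(8, 4): sqrt(68) = 8.246211, (8, 4)->(-7, -5): sqrt(306) = 17.492856
Sum = 38.777472
Perimeter = 38.7775

38.7775


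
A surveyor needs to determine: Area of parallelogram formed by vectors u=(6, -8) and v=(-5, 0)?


|u x v| = |6*0 - (-8)*(-5)|
= |0 - 40| = 40

40


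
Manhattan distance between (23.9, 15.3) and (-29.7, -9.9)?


|23.9-(-29.7)| + |15.3-(-9.9)| = 53.6 + 25.2 = 78.8

78.8


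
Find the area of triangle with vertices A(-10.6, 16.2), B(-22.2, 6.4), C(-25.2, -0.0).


Area = |x_A(y_B-y_C) + x_B(y_C-y_A) + x_C(y_A-y_B)|/2
= |(-67.84) + 359.64 + (-246.96)|/2
= 44.84/2 = 22.42

22.42


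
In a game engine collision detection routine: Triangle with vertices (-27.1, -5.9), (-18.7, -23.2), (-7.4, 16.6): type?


Side lengths squared: AB^2=369.85, BC^2=1711.73, CA^2=894.34
Sorted: [369.85, 894.34, 1711.73]
By sides: Scalene, By angles: Obtuse

Scalene, Obtuse


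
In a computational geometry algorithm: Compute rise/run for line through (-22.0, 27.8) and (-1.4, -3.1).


slope = (y2-y1)/(x2-x1) = ((-3.1)-27.8)/((-1.4)-(-22)) = (-30.9)/20.6 = -1.5

-1.5


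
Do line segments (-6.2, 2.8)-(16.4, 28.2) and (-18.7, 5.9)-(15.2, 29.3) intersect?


Cross products: d1=-397.59, d2=-65.37, d3=387.56, d4=55.34
d1*d2 < 0 and d3*d4 < 0? no

No, they don't intersect


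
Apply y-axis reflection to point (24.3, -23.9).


Reflection over y-axis: (x,y) -> (-x,y)
(24.3, -23.9) -> (-24.3, -23.9)

(-24.3, -23.9)


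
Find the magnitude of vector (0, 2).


|u| = sqrt(0^2 + 2^2) = sqrt(4) = 2

2


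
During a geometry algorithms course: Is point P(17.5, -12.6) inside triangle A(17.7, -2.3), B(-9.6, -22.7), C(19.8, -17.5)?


Cross products: AB x AP = 277.11, BC x BP = 156.02, CA x CP = 24.67
All same sign? yes

Yes, inside


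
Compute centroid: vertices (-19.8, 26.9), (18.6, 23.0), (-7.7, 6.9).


Centroid = ((x_A+x_B+x_C)/3, (y_A+y_B+y_C)/3)
= (((-19.8)+18.6+(-7.7))/3, (26.9+23+6.9)/3)
= (-2.9667, 18.9333)

(-2.9667, 18.9333)


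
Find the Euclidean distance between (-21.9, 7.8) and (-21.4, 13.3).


dx=0.5, dy=5.5
d^2 = 0.5^2 + 5.5^2 = 30.5
d = sqrt(30.5) = 5.5227

5.5227


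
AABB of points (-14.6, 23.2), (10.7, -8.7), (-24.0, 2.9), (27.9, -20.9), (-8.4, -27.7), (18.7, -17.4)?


x range: [-24, 27.9]
y range: [-27.7, 23.2]
Bounding box: (-24,-27.7) to (27.9,23.2)

(-24,-27.7) to (27.9,23.2)


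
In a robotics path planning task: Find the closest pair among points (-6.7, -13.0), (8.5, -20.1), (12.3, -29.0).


d(P0,P1) = 16.7765, d(P0,P2) = 24.8395, d(P1,P2) = 9.6773
Closest: P1 and P2

Closest pair: (8.5, -20.1) and (12.3, -29.0), distance = 9.6773


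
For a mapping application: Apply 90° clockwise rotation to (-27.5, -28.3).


90° CW: (x,y) -> (y, -x)
(-27.5,-28.3) -> (-28.3, 27.5)

(-28.3, 27.5)


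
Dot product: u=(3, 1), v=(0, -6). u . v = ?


u . v = u_x*v_x + u_y*v_y = 3*0 + 1*(-6)
= 0 + (-6) = -6

-6


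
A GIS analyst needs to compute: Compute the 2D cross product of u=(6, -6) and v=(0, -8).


u x v = u_x*v_y - u_y*v_x = 6*(-8) - (-6)*0
= (-48) - 0 = -48

-48


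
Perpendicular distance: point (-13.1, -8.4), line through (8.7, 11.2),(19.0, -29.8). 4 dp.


|cross product| = 1095.68
|line direction| = sqrt(1787.09) = 42.274
Distance = 1095.68/sqrt(1787.09) = 25.9185

25.9185


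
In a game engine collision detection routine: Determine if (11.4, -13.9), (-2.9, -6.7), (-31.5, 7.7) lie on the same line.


Cross product: ((-2.9)-11.4)*(7.7-(-13.9)) - ((-6.7)-(-13.9))*((-31.5)-11.4)
= 0

Yes, collinear


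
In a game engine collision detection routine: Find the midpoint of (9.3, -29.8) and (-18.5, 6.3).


M = ((9.3+(-18.5))/2, ((-29.8)+6.3)/2)
= (-4.6, -11.75)

(-4.6, -11.75)


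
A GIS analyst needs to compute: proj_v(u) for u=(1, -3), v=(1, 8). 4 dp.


u.v = -23, |v| = sqrt(65) = 8.0623
Scalar projection = u.v / |v| = -23 / sqrt(65) = -2.8528

-2.8528


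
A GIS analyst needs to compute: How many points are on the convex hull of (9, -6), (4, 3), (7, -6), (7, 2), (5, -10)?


Convex hull vertices (CCW): (4, 3), (5, -10), (9, -6), (7, 2)
Count = 4

4


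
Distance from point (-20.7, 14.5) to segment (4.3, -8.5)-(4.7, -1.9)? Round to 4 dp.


Project P onto AB: t = 1 (clamped to [0,1])
Closest point on segment: (4.7, -1.9)
Distance: 30.2344

30.2344


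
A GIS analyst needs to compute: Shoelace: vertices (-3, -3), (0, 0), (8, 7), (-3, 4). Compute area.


Shoelace sum: ((-3)*0 - 0*(-3)) + (0*7 - 8*0) + (8*4 - (-3)*7) + ((-3)*(-3) - (-3)*4)
= 74
Area = |74|/2 = 37

37


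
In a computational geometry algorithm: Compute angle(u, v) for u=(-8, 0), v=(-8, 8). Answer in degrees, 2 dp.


u.v = 64, |u| = sqrt(64) = 8, |v| = sqrt(128) = 11.3137
cos(theta) = u.v/(|u||v|) = 64/sqrt(8192) = 0.707107
theta = acos(0.707107) = 45 degrees

45 degrees


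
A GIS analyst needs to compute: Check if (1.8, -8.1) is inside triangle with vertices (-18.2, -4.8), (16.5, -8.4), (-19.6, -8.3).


Cross products: AB x AP = -42.51, BC x BP = -9.36, CA x CP = -74.62
All same sign? yes

Yes, inside


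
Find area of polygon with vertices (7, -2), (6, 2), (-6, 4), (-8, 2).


Shoelace sum: (7*2 - 6*(-2)) + (6*4 - (-6)*2) + ((-6)*2 - (-8)*4) + ((-8)*(-2) - 7*2)
= 84
Area = |84|/2 = 42

42


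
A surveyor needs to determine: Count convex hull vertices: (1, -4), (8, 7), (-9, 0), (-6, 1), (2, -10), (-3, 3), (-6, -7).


Convex hull vertices (CCW): (-9, 0), (-6, -7), (2, -10), (8, 7), (-3, 3)
Count = 5

5


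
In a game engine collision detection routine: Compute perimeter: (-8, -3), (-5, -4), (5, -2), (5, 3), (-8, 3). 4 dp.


Sides: (-8, -3)->(-5, -4): sqrt(10) = 3.162278, (-5, -4)->(5, -2): sqrt(104) = 10.198039, (5, -2)->(5, 3): sqrt(25) = 5, (5, 3)->(-8, 3): sqrt(169) = 13, (-8, 3)->(-8, -3): sqrt(36) = 6
Sum = 37.360317
Perimeter = 37.3603

37.3603


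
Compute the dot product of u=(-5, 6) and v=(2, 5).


u . v = u_x*v_x + u_y*v_y = (-5)*2 + 6*5
= (-10) + 30 = 20

20


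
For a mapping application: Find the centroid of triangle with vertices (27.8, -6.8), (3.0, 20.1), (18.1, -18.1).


Centroid = ((x_A+x_B+x_C)/3, (y_A+y_B+y_C)/3)
= ((27.8+3+18.1)/3, ((-6.8)+20.1+(-18.1))/3)
= (16.3, -1.6)

(16.3, -1.6)


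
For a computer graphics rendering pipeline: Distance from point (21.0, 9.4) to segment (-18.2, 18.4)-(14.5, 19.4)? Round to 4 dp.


Project P onto AB: t = 1 (clamped to [0,1])
Closest point on segment: (14.5, 19.4)
Distance: 11.9269

11.9269


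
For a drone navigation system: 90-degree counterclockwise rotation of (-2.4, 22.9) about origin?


90° CCW: (x,y) -> (-y, x)
(-2.4,22.9) -> (-22.9, -2.4)

(-22.9, -2.4)


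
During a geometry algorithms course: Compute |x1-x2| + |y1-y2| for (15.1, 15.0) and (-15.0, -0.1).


|15.1-(-15)| + |15-(-0.1)| = 30.1 + 15.1 = 45.2

45.2


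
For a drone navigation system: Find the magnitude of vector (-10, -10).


|u| = sqrt((-10)^2 + (-10)^2) = sqrt(200) = 14.1421

14.1421


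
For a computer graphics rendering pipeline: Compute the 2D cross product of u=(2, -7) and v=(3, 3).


u x v = u_x*v_y - u_y*v_x = 2*3 - (-7)*3
= 6 - (-21) = 27

27


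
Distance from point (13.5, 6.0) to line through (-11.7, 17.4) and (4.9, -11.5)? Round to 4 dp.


|cross product| = 539.04
|line direction| = sqrt(1110.77) = 33.3282
Distance = 539.04/sqrt(1110.77) = 16.1737

16.1737


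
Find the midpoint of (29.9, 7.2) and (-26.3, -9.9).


M = ((29.9+(-26.3))/2, (7.2+(-9.9))/2)
= (1.8, -1.35)

(1.8, -1.35)


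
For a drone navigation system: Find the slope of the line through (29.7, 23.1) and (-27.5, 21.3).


slope = (y2-y1)/(x2-x1) = (21.3-23.1)/((-27.5)-29.7) = (-1.8)/(-57.2) = 0.0315

0.0315


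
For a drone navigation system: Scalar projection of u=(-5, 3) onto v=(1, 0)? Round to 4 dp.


u.v = -5, |v| = sqrt(1) = 1
Scalar projection = u.v / |v| = -5 / sqrt(1) = -5

-5


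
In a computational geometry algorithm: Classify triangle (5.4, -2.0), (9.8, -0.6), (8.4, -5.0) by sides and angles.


Side lengths squared: AB^2=21.32, BC^2=21.32, CA^2=18
Sorted: [18, 21.32, 21.32]
By sides: Isosceles, By angles: Acute

Isosceles, Acute


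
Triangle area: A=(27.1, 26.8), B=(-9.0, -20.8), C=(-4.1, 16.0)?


Area = |x_A(y_B-y_C) + x_B(y_C-y_A) + x_C(y_A-y_B)|/2
= |(-997.28) + 97.2 + (-195.16)|/2
= 1095.24/2 = 547.62

547.62


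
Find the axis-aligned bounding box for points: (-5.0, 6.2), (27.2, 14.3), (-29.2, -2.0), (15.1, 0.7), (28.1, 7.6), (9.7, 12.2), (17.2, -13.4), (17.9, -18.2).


x range: [-29.2, 28.1]
y range: [-18.2, 14.3]
Bounding box: (-29.2,-18.2) to (28.1,14.3)

(-29.2,-18.2) to (28.1,14.3)


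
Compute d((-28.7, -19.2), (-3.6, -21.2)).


dx=25.1, dy=-2
d^2 = 25.1^2 + (-2)^2 = 634.01
d = sqrt(634.01) = 25.1796

25.1796


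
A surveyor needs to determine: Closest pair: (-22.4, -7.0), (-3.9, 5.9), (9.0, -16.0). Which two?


d(P0,P1) = 22.5535, d(P0,P2) = 32.6644, d(P1,P2) = 25.4169
Closest: P0 and P1

Closest pair: (-22.4, -7.0) and (-3.9, 5.9), distance = 22.5535
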